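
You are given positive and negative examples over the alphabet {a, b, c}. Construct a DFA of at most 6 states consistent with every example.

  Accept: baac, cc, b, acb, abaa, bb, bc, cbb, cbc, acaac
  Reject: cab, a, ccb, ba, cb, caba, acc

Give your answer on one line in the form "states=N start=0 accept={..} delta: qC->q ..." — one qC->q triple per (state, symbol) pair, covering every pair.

Fold the examples into a partial DFA from state 0: repeatedly fix the first undefined (state, symbol) met by the shortest-then-alphabetical prefix, trying targets in increasing order and rejecting any under which an Accept and a Reject string meet in one state with the same remainder; add a state when all current targets are rejected. Accepting states are where Accept strings end.
a: 0a undefined. 0a->0: no, cc/acc meet in 0 with "cc" left. Open state 1: 0a->1.
b: 0b undefined. 0b->0: ok.
c: 0c undefined. 0c->0: no, cc/ccb meet in 0. 0c->1: no, acb/ccb meet in 1 with "cb" left. Open state 2: 0c->2.
ab: 1b undefined. 1b->0: ok.
ac: 1c undefined. 1c->0: no, bc/acc meet in 2. 1c->1: ok.
ca: 2a undefined. 2a->0: no, b/cab meet in 0. 2a->1: no, b/cab meet in 0. 2a->2: ok.
cb: 2b undefined. 2b->0: no, b/cab meet in 0. 2b->1: no, abaa/caba meet in 1 with "a" left. 2b->2: no, bc/cab meet in 2. Open state 3: 2b->3.
cc: 2c undefined. 2c->0: no, cc/ccb meet in 0. 2c->1: no, cc/a meet in 1. 2c->2: ok.
aca: 1a undefined. 1a->0: no, acaac/a meet in 1. 1a->1: no, baac/a meet in 1. 1a->2: ok.
cbb: 3b undefined. 3b->0: ok.
cbc: 3c undefined. 3c->0: ok.
caba: 3a undefined. 3a->0: no, b/caba meet in 0. 3a->1: ok.
All examples now run through 4 states with every (state, symbol) defined. Accept strings end in {0,2}, Reject strings end in {1,3}; accept={0,2}.

states=4 start=0 accept={0,2} delta: 0a->1 0b->0 0c->2 1a->2 1b->0 1c->1 2a->2 2b->3 2c->2 3a->1 3b->0 3c->0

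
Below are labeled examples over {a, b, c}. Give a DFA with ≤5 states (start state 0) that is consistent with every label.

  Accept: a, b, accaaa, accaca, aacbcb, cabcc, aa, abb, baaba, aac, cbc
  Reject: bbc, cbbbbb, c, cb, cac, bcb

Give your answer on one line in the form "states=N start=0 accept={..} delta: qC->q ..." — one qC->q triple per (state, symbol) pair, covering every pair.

states=4 start=0 accept={0,1,3} delta: 0a->1 0b->0 0c->2 1a->1 1b->0 1c->3 2a->0 2b->2 2c->0 3a->0 3b->1 3c->0

State merging on the prefix tree: take the shortest (then alphabetical) example prefix whose next move is undefined and point that move at state 0, else 1, else 2, ...; a target is out if some Accept/Reject pair would then sit in one state with the same input left (inseparable). If every existing state is out, open a new one.
a: 0a undefined. 0a->0: no, aac/c meet in 0 with "c" left. Open state 1: 0a->1.
b: 0b undefined. 0b->0: ok.
c: 0c undefined. 0c->0: no, b/bbc meet in 0. 0c->1: no, a/bbc meet in 1. Open state 2: 0c->2.
aa: 1a undefined. 1a->0: no, aac/bbc meet in 2. 1a->1: ok.
ab: 1b undefined. 1b->0: ok.
ac: 1c undefined. 1c->0: no, aacbcb/cb meet in 2 with "b" left. 1c->1: no, aacbcb/cb meet in 2 with "b" left. 1c->2: no, aac/bbc meet in 2. Open state 3: 1c->3.
ca: 2a undefined. 2a->0: ok.
cb: 2b undefined. 2b->0: no, b/cbbbbb meet in 0. 2b->1: no, a/cb meet in 1. 2b->2: ok.
acc: 3c undefined. 3c->0: ok.
cbc: 2c undefined. 2c->0: ok.
aacb: 3b undefined. 3b->0: no, aacbcb/bbc meet in 2. 3b->1: ok.
accaca: 3a undefined. 3a->0: ok.
All examples now run through 4 states with every (state, symbol) defined. Accept strings end in {0,1,3}, Reject strings end in {2}; accept={0,1,3}.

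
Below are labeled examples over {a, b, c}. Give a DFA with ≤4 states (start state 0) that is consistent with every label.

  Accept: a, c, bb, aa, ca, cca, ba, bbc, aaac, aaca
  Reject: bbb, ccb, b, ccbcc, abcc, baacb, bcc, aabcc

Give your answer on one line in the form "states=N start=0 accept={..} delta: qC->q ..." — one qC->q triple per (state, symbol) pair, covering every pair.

states=2 start=0 accept={0} delta: 0a->0 0b->1 0c->0 1a->0 1b->0 1c->1

Grow the machine one transition at a time. Run the examples from 0; the earliest place one falls off (shortest prefix, ties alphabetical) gets sent to the lowest-numbered state that keeps every Accept/Reject pair distinguishable — a pair clashes when both reach the same state with identical unread suffix — and to a fresh state only if none does.
a: 0a undefined. 0a->0: ok.
b: 0b undefined. 0b->0: no, a/bbb meet in 0. Open state 1: 0b->1.
c: 0c undefined. 0c->0: ok.
ba: 1a undefined. 1a->0: ok.
bb: 1b undefined. 1b->0: ok.
bc: 1c undefined. 1c->0: no, a/ccbcc meet in 0. 1c->1: ok.
All examples now run through 2 states with every (state, symbol) defined. Accept strings end in {0}, Reject strings end in {1}; accept={0}.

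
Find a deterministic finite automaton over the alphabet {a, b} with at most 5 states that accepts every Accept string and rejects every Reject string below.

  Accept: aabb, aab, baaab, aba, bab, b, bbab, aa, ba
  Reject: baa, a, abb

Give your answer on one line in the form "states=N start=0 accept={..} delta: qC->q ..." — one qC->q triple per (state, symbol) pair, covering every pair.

Fold the examples into a partial DFA from state 0: repeatedly fix the first undefined (state, symbol) met by the shortest-then-alphabetical prefix, trying targets in increasing order and rejecting any under which an Accept and a Reject string meet in one state with the same remainder; add a state when all current targets are rejected. Accepting states are where Accept strings end.
a: 0a undefined. 0a->0: no, aabb/abb meet in 0 with "bb" left. Open state 1: 0a->1.
b: 0b undefined. 0b->0: no, aa/baa meet in 1 with "a" left. 0b->1: no, b/a meet in 1. Open state 2: 0b->2.
aa: 1a undefined. 1a->0: ok.
ab: 1b undefined. 1b->0: no, aab/abb meet in 2. 1b->1: ok.
ba: 2a undefined. 2a->0: ok.
bb: 2b undefined. 2b->0: no, bbab/baa meet in 1. 2b->1: no, aabb/baa meet in 1. 2b->2: ok.
All examples now run through 3 states with every (state, symbol) defined. Accept strings end in {0,2}, Reject strings end in {1}; accept={0,2}.

states=3 start=0 accept={0,2} delta: 0a->1 0b->2 1a->0 1b->1 2a->0 2b->2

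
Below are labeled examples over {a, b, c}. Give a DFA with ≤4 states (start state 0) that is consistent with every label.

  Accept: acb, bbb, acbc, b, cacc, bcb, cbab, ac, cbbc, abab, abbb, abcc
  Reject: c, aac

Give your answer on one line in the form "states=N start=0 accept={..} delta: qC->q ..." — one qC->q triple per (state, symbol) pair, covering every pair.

states=3 start=0 accept={0,2} delta: 0a->1 0b->0 0c->1 1a->0 1b->2 1c->2 2a->0 2b->2 2c->2

Fold the examples into a partial DFA from state 0: repeatedly fix the first undefined (state, symbol) met by the shortest-then-alphabetical prefix, trying targets in increasing order and rejecting any under which an Accept and a Reject string meet in one state with the same remainder; add a state when all current targets are rejected. Accepting states are where Accept strings end.
a: 0a undefined. 0a->0: no, ac/c meet in 0 with "c" left. Open state 1: 0a->1.
b: 0b undefined. 0b->0: ok.
c: 0c undefined. 0c->0: no, bbb/c meet in 0. 0c->1: ok.
aa: 1a undefined. 1a->0: ok.
ab: 1b undefined. 1b->0: no, cbbc/c meet in 1. 1b->1: no, bcb/c meet in 1. Open state 2: 1b->2.
ac: 1c undefined. 1c->0: no, acbc/c meet in 1. 1c->1: no, cacc/c meet in 1. 1c->2: ok.
aba: 2a undefined. 2a->0: ok.
abb: 2b undefined. 2b->0: no, acbc/c meet in 1. 2b->1: no, acb/c meet in 1. 2b->2: ok.
abc: 2c undefined. 2c->0: no, abcc/c meet in 1. 2c->1: no, acbc/c meet in 1. 2c->2: ok.
All examples now run through 3 states with every (state, symbol) defined. Accept strings end in {0,2}, Reject strings end in {1}; accept={0,2}.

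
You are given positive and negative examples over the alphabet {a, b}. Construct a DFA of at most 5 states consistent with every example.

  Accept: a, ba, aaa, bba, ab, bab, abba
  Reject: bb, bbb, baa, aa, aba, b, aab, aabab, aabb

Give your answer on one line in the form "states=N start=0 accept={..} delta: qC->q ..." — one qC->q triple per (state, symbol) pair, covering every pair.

states=5 start=0 accept={1,3} delta: 0a->1 0b->0 1a->2 1b->3 2a->1 2b->4 3a->0 3b->0 4a->0 4b->0

Fold the examples into a partial DFA from state 0: repeatedly fix the first undefined (state, symbol) met by the shortest-then-alphabetical prefix, trying targets in increasing order and rejecting any under which an Accept and a Reject string meet in one state with the same remainder; add a state when all current targets are rejected. Accepting states are where Accept strings end.
a: 0a undefined. 0a->0: no, a/aa meet in 0. Open state 1: 0a->1.
b: 0b undefined. 0b->0: ok.
aa: 1a undefined. 1a->0: no, ab/aabab meet in 1 with "b" left. 1a->1: no, a/baa meet in 1. Open state 2: 1a->2.
ab: 1b undefined. 1b->0: no, a/aba meet in 1. 1b->1: no, abba/baa meet in 2. 1b->2: no, aaa/aba meet in 2 with "a" left. Open state 3: 1b->3.
aaa: 2a undefined. 2a->0: no, aaa/bb meet in 0. 2a->1: ok.
aab: 2b undefined. 2b->0: no, ab/aabab meet in 3. 2b->1: no, a/aab meet in 1. 2b->2: no, ab/aabab meet in 3. 2b->3: no, ab/aab meet in 3. Open state 4: 2b->4.
aba: 3a undefined. 3a->0: ok.
abb: 3b undefined. 3b->0: ok.
aaba: 4a undefined. 4a->0: ok.
aabb: 4b undefined. 4b->0: ok.
All examples now run through 5 states with every (state, symbol) defined. Accept strings end in {1,3}, Reject strings end in {0,2,4}; accept={1,3}.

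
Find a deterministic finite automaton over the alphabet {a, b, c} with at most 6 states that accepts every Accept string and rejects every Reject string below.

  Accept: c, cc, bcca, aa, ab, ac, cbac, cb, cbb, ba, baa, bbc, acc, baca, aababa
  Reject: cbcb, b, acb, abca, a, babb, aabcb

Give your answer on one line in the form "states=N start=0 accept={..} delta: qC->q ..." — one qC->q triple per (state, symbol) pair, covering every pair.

Grow the machine one transition at a time. Run the examples from 0; the earliest place one falls off (shortest prefix, ties alphabetical) gets sent to the lowest-numbered state that keeps every Accept/Reject pair distinguishable — a pair clashes when both reach the same state with identical unread suffix — and to a fresh state only if none does.
a: 0a undefined. 0a->0: no, aa/a meet in 0. Open state 1: 0a->1.
b: 0b undefined. 0b->0: no, ba/a meet in 1. 0b->1: ok.
c: 0c undefined. 0c->0: no, cb/b meet in 1. 0c->1: no, c/b meet in 1. Open state 2: 0c->2.
aa: 1a undefined. 1a->0: no, ab/babb meet in 1 with "b" left. 1a->1: no, aa/b meet in 1. 1a->2: no, cbb/babb meet in 2 with "bb" left. Open state 3: 1a->3.
ab: 1b undefined. 1b->0: ok.
ac: 1c undefined. 1c->0: no, bcca/abca meet in 2 with "a" left. 1c->1: no, ab/acb meet in 0. 1c->2: no, cb/acb meet in 2 with "b" left. 1c->3: ok.
cb: 2b undefined. 2b->0: no, ab/cbcb meet in 0. 2b->1: no, cb/b meet in 1. 2b->2: ok.
cc: 2c undefined. 2c->0: ok.
aab: 3b undefined. 3b->0: no, c/aabcb meet in 2. 3b->1: no, cc/babb meet in 0. 3b->2: no, c/acb meet in 2. 3b->3: no, aa/acb meet in 3. Open state 4: 3b->4.
acc: 3c undefined. 3c->0: no, bcca/cbcb meet in 1. 3c->1: no, acc/cbcb meet in 1. 3c->2: no, bcca/abca meet in 2 with "a" left. 3c->3: ok.
baa: 3a undefined. 3a->0: ok.
cba: 2a undefined. 2a->0: no, cc/abca meet in 0. 2a->1: ok.
aaba: 4a undefined. 4a->0: ok.
aabc: 4c undefined. 4c->0: ok.
babb: 4b undefined. 4b->0: no, cc/babb meet in 0. 4b->1: ok.
All examples now run through 5 states with every (state, symbol) defined. Accept strings end in {0,2,3}, Reject strings end in {1,4}; accept={0,2,3}.

states=5 start=0 accept={0,2,3} delta: 0a->1 0b->1 0c->2 1a->3 1b->0 1c->3 2a->1 2b->2 2c->0 3a->0 3b->4 3c->3 4a->0 4b->1 4c->0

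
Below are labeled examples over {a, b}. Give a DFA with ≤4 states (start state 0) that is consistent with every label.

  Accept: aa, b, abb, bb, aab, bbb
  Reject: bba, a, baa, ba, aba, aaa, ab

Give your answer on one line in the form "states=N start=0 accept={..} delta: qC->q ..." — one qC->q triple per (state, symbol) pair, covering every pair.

states=4 start=0 accept={0,2} delta: 0a->1 0b->2 1a->0 1b->3 2a->3 2b->0 3a->1 3b->0

Fold the examples into a partial DFA from state 0: repeatedly fix the first undefined (state, symbol) met by the shortest-then-alphabetical prefix, trying targets in increasing order and rejecting any under which an Accept and a Reject string meet in one state with the same remainder; add a state when all current targets are rejected. Accepting states are where Accept strings end.
a: 0a undefined. 0a->0: no, aa/a meet in 0. Open state 1: 0a->1.
b: 0b undefined. 0b->0: no, aa/baa meet in 1 with "a" left. 0b->1: no, aa/ba meet in 1 with "a" left. Open state 2: 0b->2.
aa: 1a undefined. 1a->0: ok.
ab: 1b undefined. 1b->0: no, aa/ab meet in 0. 1b->1: no, aa/aba meet in 0. 1b->2: no, b/ab meet in 2. Open state 3: 1b->3.
ba: 2a undefined. 2a->0: no, aa/ba meet in 0. 2a->1: no, aa/baa meet in 0. 2a->2: no, b/baa meet in 2. 2a->3: ok.
bb: 2b undefined. 2b->0: ok.
aba: 3a undefined. 3a->0: no, aa/baa meet in 0. 3a->1: ok.
abb: 3b undefined. 3b->0: ok.
All examples now run through 4 states with every (state, symbol) defined. Accept strings end in {0,2}, Reject strings end in {1,3}; accept={0,2}.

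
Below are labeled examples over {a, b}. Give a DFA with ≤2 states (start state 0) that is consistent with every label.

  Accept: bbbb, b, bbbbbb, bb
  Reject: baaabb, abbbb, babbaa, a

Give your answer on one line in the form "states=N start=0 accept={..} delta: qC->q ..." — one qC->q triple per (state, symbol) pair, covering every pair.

states=2 start=0 accept={0} delta: 0a->1 0b->0 1a->0 1b->1

State merging on the prefix tree: take the shortest (then alphabetical) example prefix whose next move is undefined and point that move at state 0, else 1, else 2, ...; a target is out if some Accept/Reject pair would then sit in one state with the same input left (inseparable). If every existing state is out, open a new one.
a: 0a undefined. 0a->0: no, bbbb/abbbb meet in 0 with "bbbb" left. Open state 1: 0a->1.
b: 0b undefined. 0b->0: ok.
ab: 1b undefined. 1b->0: no, bbbb/abbbb meet in 0. 1b->1: ok.
baa: 1a undefined. 1a->0: ok.
All examples now run through 2 states with every (state, symbol) defined. Accept strings end in {0}, Reject strings end in {1}; accept={0}.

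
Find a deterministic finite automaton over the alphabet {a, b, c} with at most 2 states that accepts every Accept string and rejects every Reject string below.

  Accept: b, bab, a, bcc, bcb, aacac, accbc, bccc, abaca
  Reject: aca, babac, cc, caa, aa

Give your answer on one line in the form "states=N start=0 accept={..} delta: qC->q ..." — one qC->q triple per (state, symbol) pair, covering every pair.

states=2 start=0 accept={1} delta: 0a->1 0b->1 0c->0 1a->0 1b->1 1c->1

State merging on the prefix tree: take the shortest (then alphabetical) example prefix whose next move is undefined and point that move at state 0, else 1, else 2, ...; a target is out if some Accept/Reject pair would then sit in one state with the same input left (inseparable). If every existing state is out, open a new one.
a: 0a undefined. 0a->0: no, a/aa meet in 0. Open state 1: 0a->1.
b: 0b undefined. 0b->0: no, bcc/cc meet in 0 with "cc" left. 0b->1: ok.
c: 0c undefined. 0c->0: ok.
aa: 1a undefined. 1a->0: ok.
ab: 1b undefined. 1b->0: no, abaca/aca meet in 1 with "ca" left. 1b->1: ok.
ac: 1c undefined. 1c->0: no, b/aca meet in 1. 1c->1: ok.
All examples now run through 2 states with every (state, symbol) defined. Accept strings end in {1}, Reject strings end in {0}; accept={1}.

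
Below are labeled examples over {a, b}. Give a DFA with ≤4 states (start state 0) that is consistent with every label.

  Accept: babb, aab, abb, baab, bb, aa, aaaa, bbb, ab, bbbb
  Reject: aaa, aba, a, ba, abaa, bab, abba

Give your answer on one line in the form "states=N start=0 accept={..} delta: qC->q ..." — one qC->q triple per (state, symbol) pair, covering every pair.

Grow the machine one transition at a time. Run the examples from 0; the earliest place one falls off (shortest prefix, ties alphabetical) gets sent to the lowest-numbered state that keeps every Accept/Reject pair distinguishable — a pair clashes when both reach the same state with identical unread suffix — and to a fresh state only if none does.
a: 0a undefined. 0a->0: no, aa/aaa meet in 0. Open state 1: 0a->1.
b: 0b undefined. 0b->0: no, ab/bab meet in 1 with "b" left. 0b->1: no, aab/bab meet in 1 with "ab" left. Open state 2: 0b->2.
aa: 1a undefined. 1a->0: ok.
ab: 1b undefined. 1b->0: no, aa/abaa meet in 0. 1b->1: no, abb/aaa meet in 1. 1b->2: ok.
ba: 2a undefined. 2a->0: no, aab/bab meet in 2. 2a->1: no, aab/bab meet in 2. 2a->2: no, aab/aba meet in 2. Open state 3: 2a->3.
bb: 2b undefined. 2b->0: ok.
baa: 3a undefined. 3a->0: no, abb/abaa meet in 0. 3a->1: ok.
bab: 3b undefined. 3b->0: no, abb/bab meet in 0. 3b->1: ok.
All examples now run through 4 states with every (state, symbol) defined. Accept strings end in {0,2}, Reject strings end in {1,3}; accept={0,2}.

states=4 start=0 accept={0,2} delta: 0a->1 0b->2 1a->0 1b->2 2a->3 2b->0 3a->1 3b->1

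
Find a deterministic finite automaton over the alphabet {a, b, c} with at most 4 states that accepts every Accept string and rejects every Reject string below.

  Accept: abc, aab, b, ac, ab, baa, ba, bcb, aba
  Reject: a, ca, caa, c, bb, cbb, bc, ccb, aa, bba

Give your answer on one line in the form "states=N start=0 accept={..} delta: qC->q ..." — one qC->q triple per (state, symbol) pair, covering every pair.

states=4 start=0 accept={2,3} delta: 0a->1 0b->2 0c->1 1a->0 1b->3 1c->2 2a->2 2b->0 2c->0 3a->2 3b->0 3c->2

Fold the examples into a partial DFA from state 0: repeatedly fix the first undefined (state, symbol) met by the shortest-then-alphabetical prefix, trying targets in increasing order and rejecting any under which an Accept and a Reject string meet in one state with the same remainder; add a state when all current targets are rejected. Accepting states are where Accept strings end.
a: 0a undefined. 0a->0: no, abc/bc meet in 0 with "bc" left. Open state 1: 0a->1.
b: 0b undefined. 0b->0: no, b/bb meet in 0. 0b->1: no, b/a meet in 1. Open state 2: 0b->2.
c: 0c undefined. 0c->0: no, b/ccb meet in 2. 0c->1: ok.
aa: 1a undefined. 1a->0: ok.
ab: 1b undefined. 1b->0: no, abc/a meet in 1. 1b->1: no, ab/a meet in 1. 1b->2: no, abc/bc meet in 2 with "c" left. Open state 3: 1b->3.
ac: 1c undefined. 1c->0: no, aab/ccb meet in 2. 1c->1: no, ac/a meet in 1. 1c->2: ok.
ba: 2a undefined. 2a->0: no, baa/a meet in 1. 2a->1: no, baa/ca meet in 0. 2a->2: ok.
bb: 2b undefined. 2b->0: ok.
bc: 2c undefined. 2c->0: ok.
aba: 3a undefined. 3a->0: no, aba/ca meet in 0. 3a->1: no, aba/a meet in 1. 3a->2: ok.
abc: 3c undefined. 3c->0: no, abc/ca meet in 0. 3c->1: no, abc/a meet in 1. 3c->2: ok.
cbb: 3b undefined. 3b->0: ok.
All examples now run through 4 states with every (state, symbol) defined. Accept strings end in {2,3}, Reject strings end in {0,1}; accept={2,3}.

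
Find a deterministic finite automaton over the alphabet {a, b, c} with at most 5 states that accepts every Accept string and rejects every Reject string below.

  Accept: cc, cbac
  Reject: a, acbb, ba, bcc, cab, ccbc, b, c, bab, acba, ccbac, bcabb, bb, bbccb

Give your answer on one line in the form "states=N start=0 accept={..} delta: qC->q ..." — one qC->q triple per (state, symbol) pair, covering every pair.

State merging on the prefix tree: take the shortest (then alphabetical) example prefix whose next move is undefined and point that move at state 0, else 1, else 2, ...; a target is out if some Accept/Reject pair would then sit in one state with the same input left (inseparable). If every existing state is out, open a new one.
a: 0a undefined. 0a->0: ok.
b: 0b undefined. 0b->0: no, cc/bcc meet in 0 with "cc" left. Open state 1: 0b->1.
c: 0c undefined. 0c->0: no, cc/a meet in 0. 0c->1: ok.
ba: 1a undefined. 1a->0: ok.
bb: 1b undefined. 1b->0: no, cbac/acbb meet in 1. 1b->1: no, cbac/acbb meet in 1. Open state 2: 1b->2.
bc: 1c undefined. 1c->0: no, cc/a meet in 0. 1c->1: no, cc/bcc meet in 1. 1c->2: no, cc/bb meet in 2. Open state 3: 1c->3.
bbc: 2c undefined. 2c->0: ok.
bca: 3a undefined. 3a->0: ok.
bcc: 3c undefined. 3c->0: ok.
cba: 2a undefined. 2a->0: no, cbac/cab meet in 1. 2a->1: ok.
ccb: 3b undefined. 3b->0: ok.
acbb: 2b undefined. 2b->0: ok.
All examples now run through 4 states with every (state, symbol) defined. Accept strings end in {3}, Reject strings end in {0,1,2}; accept={3}.

states=4 start=0 accept={3} delta: 0a->0 0b->1 0c->1 1a->0 1b->2 1c->3 2a->1 2b->0 2c->0 3a->0 3b->0 3c->0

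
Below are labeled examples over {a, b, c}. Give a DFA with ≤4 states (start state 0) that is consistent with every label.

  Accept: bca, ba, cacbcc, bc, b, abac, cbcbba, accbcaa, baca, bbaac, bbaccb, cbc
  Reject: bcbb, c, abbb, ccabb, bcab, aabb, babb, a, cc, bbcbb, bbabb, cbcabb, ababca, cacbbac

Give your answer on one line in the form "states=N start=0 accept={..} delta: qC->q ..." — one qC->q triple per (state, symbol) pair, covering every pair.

states=4 start=0 accept={1,3} delta: 0a->0 0b->1 0c->0 1a->1 1b->2 1c->1 2a->3 2b->2 2c->0 3a->1 3b->1 3c->0

Grow the machine one transition at a time. Run the examples from 0; the earliest place one falls off (shortest prefix, ties alphabetical) gets sent to the lowest-numbered state that keeps every Accept/Reject pair distinguishable — a pair clashes when both reach the same state with identical unread suffix — and to a fresh state only if none does.
a: 0a undefined. 0a->0: ok.
b: 0b undefined. 0b->0: no, bca/ababca meet in 0 with "ca" left. Open state 1: 0b->1.
c: 0c undefined. 0c->0: ok.
ba: 1a undefined. 1a->0: no, bca/ababca meet in 1 with "ca" left. 1a->1: ok.
bb: 1b undefined. 1b->0: no, ba/abbb meet in 1. 1b->1: no, bca/ababca meet in 1 with "ca" left. Open state 2: 1b->2.
bc: 1c undefined. 1c->0: no, bca/c meet in 0. 1c->1: ok.
bba: 2a undefined. 2a->0: no, bbaac/c meet in 0. 2a->1: no, bca/cacbbac meet in 1. 2a->2: no, bbaac/cacbbac meet in 2 with "c" left. Open state 3: 2a->3.
bbc: 2c undefined. 2c->0: ok.
abbb: 2b undefined. 2b->0: no, cbcbba/bcbb meet in 0. 2b->1: no, bca/bcbb meet in 1. 2b->2: ok.
bbaa: 3a undefined. 3a->0: no, bbaac/c meet in 0. 3a->1: ok.
bbab: 3b undefined. 3b->0: no, bca/bbabb meet in 1. 3b->1: ok.
bbac: 3c undefined. 3c->0: ok.
All examples now run through 4 states with every (state, symbol) defined. Accept strings end in {1,3}, Reject strings end in {0,2}; accept={1,3}.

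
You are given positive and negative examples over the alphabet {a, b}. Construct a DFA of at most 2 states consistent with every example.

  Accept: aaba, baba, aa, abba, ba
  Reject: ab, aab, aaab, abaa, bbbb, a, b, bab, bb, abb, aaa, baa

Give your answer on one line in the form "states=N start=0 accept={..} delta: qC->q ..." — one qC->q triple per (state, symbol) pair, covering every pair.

states=2 start=0 accept={0} delta: 0a->1 0b->1 1a->0 1b->1

State merging on the prefix tree: take the shortest (then alphabetical) example prefix whose next move is undefined and point that move at state 0, else 1, else 2, ...; a target is out if some Accept/Reject pair would then sit in one state with the same input left (inseparable). If every existing state is out, open a new one.
a: 0a undefined. 0a->0: no, aa/a meet in 0. Open state 1: 0a->1.
b: 0b undefined. 0b->0: no, aa/baa meet in 1 with "a" left. 0b->1: ok.
aa: 1a undefined. 1a->0: ok.
ab: 1b undefined. 1b->0: no, aaba/ab meet in 0. 1b->1: ok.
All examples now run through 2 states with every (state, symbol) defined. Accept strings end in {0}, Reject strings end in {1}; accept={0}.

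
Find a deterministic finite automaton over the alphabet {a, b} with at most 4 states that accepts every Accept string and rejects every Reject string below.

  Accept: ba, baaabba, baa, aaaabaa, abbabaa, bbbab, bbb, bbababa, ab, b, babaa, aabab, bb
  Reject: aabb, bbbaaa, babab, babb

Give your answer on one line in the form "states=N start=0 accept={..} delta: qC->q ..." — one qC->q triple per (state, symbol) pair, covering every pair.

states=4 start=0 accept={0,1,2} delta: 0a->1 0b->0 1a->2 1b->2 2a->3 2b->3 3a->0 3b->3

Fold the examples into a partial DFA from state 0: repeatedly fix the first undefined (state, symbol) met by the shortest-then-alphabetical prefix, trying targets in increasing order and rejecting any under which an Accept and a Reject string meet in one state with the same remainder; add a state when all current targets are rejected. Accepting states are where Accept strings end.
a: 0a undefined. 0a->0: no, bb/aabb meet in 0 with "bb" left. Open state 1: 0a->1.
b: 0b undefined. 0b->0: ok.
aa: 1a undefined. 1a->0: no, ba/bbbaaa meet in 1. 1a->1: no, ba/bbbaaa meet in 1. Open state 2: 1a->2.
ab: 1b undefined. 1b->0: no, bbbab/babab meet in 0. 1b->1: no, ba/babb meet in 1. 1b->2: ok.
aaa: 2a undefined. 2a->0: no, bbb/bbbaaa meet in 0. 2a->1: no, ba/bbbaaa meet in 1. 2a->2: no, baa/bbbaaa meet in 2. Open state 3: 2a->3.
aab: 2b undefined. 2b->0: no, bbb/aabb meet in 0. 2b->1: no, ba/babb meet in 1. 2b->2: no, baa/aabb meet in 2. 2b->3: ok.
aaaa: 3a undefined. 3a->0: ok.
aabb: 3b undefined. 3b->0: no, bbb/aabb meet in 0. 3b->1: no, ba/aabb meet in 1. 3b->2: no, baa/aabb meet in 2. 3b->3: ok.
All examples now run through 4 states with every (state, symbol) defined. Accept strings end in {0,1,2}, Reject strings end in {3}; accept={0,1,2}.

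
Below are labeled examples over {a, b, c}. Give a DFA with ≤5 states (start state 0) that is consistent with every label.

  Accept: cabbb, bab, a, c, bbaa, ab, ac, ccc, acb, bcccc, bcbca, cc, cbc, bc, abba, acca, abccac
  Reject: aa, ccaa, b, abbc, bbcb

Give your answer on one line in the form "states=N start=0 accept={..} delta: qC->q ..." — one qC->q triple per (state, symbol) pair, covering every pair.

states=5 start=0 accept={0,1,3} delta: 0a->1 0b->2 0c->0 1a->2 1b->3 1c->3 2a->1 2b->3 2c->0 3a->0 3b->3 3c->4 4a->0 4b->2 4c->0

Fold the examples into a partial DFA from state 0: repeatedly fix the first undefined (state, symbol) met by the shortest-then-alphabetical prefix, trying targets in increasing order and rejecting any under which an Accept and a Reject string meet in one state with the same remainder; add a state when all current targets are rejected. Accepting states are where Accept strings end.
a: 0a undefined. 0a->0: no, a/aa meet in 0. Open state 1: 0a->1.
b: 0b undefined. 0b->0: no, bbaa/aa meet in 1 with "a" left. 0b->1: no, a/b meet in 1. Open state 2: 0b->2.
c: 0c undefined. 0c->0: ok.
aa: 1a undefined. 1a->0: no, c/aa meet in 0. 1a->1: no, a/aa meet in 1. 1a->2: ok.
ab: 1b undefined. 1b->0: no, cbc/abbc meet in 2 with "c" left. 1b->1: no, ac/abbc meet in 1 with "c" left. 1b->2: no, ab/aa meet in 2. Open state 3: 1b->3.
ac: 1c undefined. 1c->0: no, acb/aa meet in 2. 1c->1: no, acca/aa meet in 2. 1c->2: no, ac/aa meet in 2. 1c->3: ok.
ba: 2a undefined. 2a->0: no, bab/aa meet in 2. 2a->1: ok.
bb: 2b undefined. 2b->0: no, bbaa/aa meet in 2. 2b->1: no, acb/bbcb meet in 3 with "b" left. 2b->2: no, bbaa/aa meet in 2. 2b->3: ok.
bc: 2c undefined. 2c->0: ok.
abb: 3b undefined. 3b->0: no, cabbb/aa meet in 2. 3b->1: no, cabbb/abbc meet in 3. 3b->2: no, c/abbc meet in 0. 3b->3: ok.
abc: 3c undefined. 3c->0: no, c/abbc meet in 0. 3c->1: no, cabbb/bbcb meet in 3. 3c->2: no, cabbb/bbcb meet in 3. 3c->3: no, cabbb/abbc meet in 3. Open state 4: 3c->4.
bba: 3a undefined. 3a->0: ok.
abcc: 4c undefined. 4c->0: ok.
acca: 4a undefined. 4a->0: ok.
bbcb: 4b undefined. 4b->0: no, c/bbcb meet in 0. 4b->1: no, a/bbcb meet in 1. 4b->2: ok.
All examples now run through 5 states with every (state, symbol) defined. Accept strings end in {0,1,3}, Reject strings end in {2,4}; accept={0,1,3}.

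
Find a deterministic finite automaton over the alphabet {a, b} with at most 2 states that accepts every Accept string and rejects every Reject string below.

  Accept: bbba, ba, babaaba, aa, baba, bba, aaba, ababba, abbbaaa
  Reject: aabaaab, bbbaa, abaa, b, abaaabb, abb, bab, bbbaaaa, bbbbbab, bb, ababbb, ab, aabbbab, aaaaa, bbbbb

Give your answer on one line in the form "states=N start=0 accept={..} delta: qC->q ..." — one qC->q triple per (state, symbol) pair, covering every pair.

Grow the machine one transition at a time. Run the examples from 0; the earliest place one falls off (shortest prefix, ties alphabetical) gets sent to the lowest-numbered state that keeps every Accept/Reject pair distinguishable — a pair clashes when both reach the same state with identical unread suffix — and to a fresh state only if none does.
a: 0a undefined. 0a->0: no, aa/aaaaa meet in 0. Open state 1: 0a->1.
b: 0b undefined. 0b->0: no, aa/bbbaa meet in 1 with "a" left. 0b->1: ok.
aa: 1a undefined. 1a->0: ok.
ab: 1b undefined. 1b->0: no, bbba/abaa meet in 0. 1b->1: ok.
All examples now run through 2 states with every (state, symbol) defined. Accept strings end in {0}, Reject strings end in {1}; accept={0}.

states=2 start=0 accept={0} delta: 0a->1 0b->1 1a->0 1b->1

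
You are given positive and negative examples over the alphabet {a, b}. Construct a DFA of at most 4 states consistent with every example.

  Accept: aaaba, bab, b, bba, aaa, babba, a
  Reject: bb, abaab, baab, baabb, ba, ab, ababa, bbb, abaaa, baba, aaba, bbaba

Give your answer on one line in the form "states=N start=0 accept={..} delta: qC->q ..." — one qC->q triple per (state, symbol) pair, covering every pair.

states=4 start=0 accept={1,3} delta: 0a->1 0b->1 1a->0 1b->2 2a->3 2b->0 3a->1 3b->1

State merging on the prefix tree: take the shortest (then alphabetical) example prefix whose next move is undefined and point that move at state 0, else 1, else 2, ...; a target is out if some Accept/Reject pair would then sit in one state with the same input left (inseparable). If every existing state is out, open a new one.
a: 0a undefined. 0a->0: no, aaaba/ba meet in 0 with "ba" left. Open state 1: 0a->1.
b: 0b undefined. 0b->0: no, bab/ab meet in 1 with "b" left. 0b->1: ok.
aa: 1a undefined. 1a->0: ok.
ab: 1b undefined. 1b->0: no, aaaba/abaab meet in 1. 1b->1: no, aaaba/ba meet in 0. Open state 2: 1b->2.
aba: 2a undefined. 2a->0: no, aaaba/ba meet in 0. 2a->1: no, aaaba/abaab meet in 1. 2a->2: no, aaaba/bb meet in 2. Open state 3: 2a->3.
bbb: 2b undefined. 2b->0: ok.
abaa: 3a undefined. 3a->0: no, bab/abaab meet in 1. 3a->1: ok.
abab: 3b undefined. 3b->0: no, bab/ababa meet in 1. 3b->1: ok.
All examples now run through 4 states with every (state, symbol) defined. Accept strings end in {1,3}, Reject strings end in {0,2}; accept={1,3}.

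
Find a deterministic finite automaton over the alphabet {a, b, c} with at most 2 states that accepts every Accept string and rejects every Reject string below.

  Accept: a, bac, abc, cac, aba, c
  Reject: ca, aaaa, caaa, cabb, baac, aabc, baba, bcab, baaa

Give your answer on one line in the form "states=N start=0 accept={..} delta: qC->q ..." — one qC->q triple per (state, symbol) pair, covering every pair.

states=2 start=0 accept={1} delta: 0a->1 0b->1 0c->1 1a->0 1b->0 1c->0

State merging on the prefix tree: take the shortest (then alphabetical) example prefix whose next move is undefined and point that move at state 0, else 1, else 2, ...; a target is out if some Accept/Reject pair would then sit in one state with the same input left (inseparable). If every existing state is out, open a new one.
a: 0a undefined. 0a->0: no, a/aaaa meet in 0. Open state 1: 0a->1.
b: 0b undefined. 0b->0: no, aba/baba meet in 1 with "ba" left. 0b->1: ok.
c: 0c undefined. 0c->0: no, a/ca meet in 1. 0c->1: ok.
aa: 1a undefined. 1a->0: ok.
ab: 1b undefined. 1b->0: ok.
bc: 1c undefined. 1c->0: ok.
All examples now run through 2 states with every (state, symbol) defined. Accept strings end in {1}, Reject strings end in {0}; accept={1}.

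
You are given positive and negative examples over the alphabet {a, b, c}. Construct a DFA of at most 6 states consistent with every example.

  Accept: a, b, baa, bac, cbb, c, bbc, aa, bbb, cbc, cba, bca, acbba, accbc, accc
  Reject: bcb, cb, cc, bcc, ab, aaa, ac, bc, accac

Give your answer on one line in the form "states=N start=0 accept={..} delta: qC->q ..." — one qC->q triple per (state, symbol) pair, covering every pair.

states=5 start=0 accept={1,2} delta: 0a->1 0b->2 0c->1 1a->2 1b->0 1c->3 2a->0 2b->0 2c->3 3a->1 3b->3 3c->4 4a->1 4b->0 4c->1

Fold the examples into a partial DFA from state 0: repeatedly fix the first undefined (state, symbol) met by the shortest-then-alphabetical prefix, trying targets in increasing order and rejecting any under which an Accept and a Reject string meet in one state with the same remainder; add a state when all current targets are rejected. Accepting states are where Accept strings end.
a: 0a undefined. 0a->0: no, a/aaa meet in 0. Open state 1: 0a->1.
b: 0b undefined. 0b->0: no, bac/ac meet in 1 with "c" left. 0b->1: no, baa/aaa meet in 1 with "aa" left. Open state 2: 0b->2.
c: 0c undefined. 0c->0: no, b/cb meet in 2. 0c->1: ok.
aa: 1a undefined. 1a->0: no, a/aaa meet in 1. 1a->1: no, a/aaa meet in 1. 1a->2: ok.
ab: 1b undefined. 1b->0: ok.
ac: 1c undefined. 1c->0: no, accc/cb meet in 0. 1c->1: no, a/cc meet in 1. 1c->2: no, b/cc meet in 2. Open state 3: 1c->3.
ba: 2a undefined. 2a->0: ok.
bb: 2b undefined. 2b->0: ok.
bc: 2c undefined. 2c->0: no, a/bcc meet in 1. 2c->1: no, a/bc meet in 1. 2c->2: no, b/bcc meet in 2. 2c->3: ok.
acb: 3b undefined. 3b->0: no, acbba/bcb meet in 0. 3b->1: no, a/bcb meet in 1. 3b->2: no, b/bcb meet in 2. 3b->3: ok.
acc: 3c undefined. 3c->0: no, accbc/bcb meet in 3. 3c->1: no, a/bcc meet in 1. 3c->2: no, a/accac meet in 1. 3c->3: no, accbc/bcb meet in 3. Open state 4: 3c->4.
bca: 3a undefined. 3a->0: no, bca/cb meet in 0. 3a->1: ok.
acca: 4a undefined. 4a->0: no, a/accac meet in 1. 4a->1: ok.
accb: 4b undefined. 4b->0: ok.
accc: 4c undefined. 4c->0: no, accc/cb meet in 0. 4c->1: ok.
All examples now run through 5 states with every (state, symbol) defined. Accept strings end in {1,2}, Reject strings end in {0,3,4}; accept={1,2}.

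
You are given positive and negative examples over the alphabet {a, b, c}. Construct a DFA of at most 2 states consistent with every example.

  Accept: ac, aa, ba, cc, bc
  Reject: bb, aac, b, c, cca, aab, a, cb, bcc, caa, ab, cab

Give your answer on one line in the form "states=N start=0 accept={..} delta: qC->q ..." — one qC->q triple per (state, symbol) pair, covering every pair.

states=2 start=0 accept={0} delta: 0a->1 0b->1 0c->1 1a->0 1b->1 1c->0

Grow the machine one transition at a time. Run the examples from 0; the earliest place one falls off (shortest prefix, ties alphabetical) gets sent to the lowest-numbered state that keeps every Accept/Reject pair distinguishable — a pair clashes when both reach the same state with identical unread suffix — and to a fresh state only if none does.
a: 0a undefined. 0a->0: no, ac/aac meet in 0 with "c" left. Open state 1: 0a->1.
b: 0b undefined. 0b->0: no, ba/a meet in 1. 0b->1: ok.
c: 0c undefined. 0c->0: no, aa/caa meet in 1 with "a" left. 0c->1: ok.
aa: 1a undefined. 1a->0: ok.
ab: 1b undefined. 1b->0: no, aa/bb meet in 0. 1b->1: ok.
ac: 1c undefined. 1c->0: ok.
All examples now run through 2 states with every (state, symbol) defined. Accept strings end in {0}, Reject strings end in {1}; accept={0}.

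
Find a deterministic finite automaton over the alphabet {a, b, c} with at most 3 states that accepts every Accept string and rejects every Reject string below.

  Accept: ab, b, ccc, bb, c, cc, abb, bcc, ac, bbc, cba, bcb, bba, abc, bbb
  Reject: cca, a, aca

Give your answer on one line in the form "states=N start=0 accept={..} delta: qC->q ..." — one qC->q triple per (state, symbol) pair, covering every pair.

states=3 start=0 accept={1,2} delta: 0a->0 0b->1 0c->1 1a->0 1b->2 1c->1 2a->1 2b->1 2c->1

Fold the examples into a partial DFA from state 0: repeatedly fix the first undefined (state, symbol) met by the shortest-then-alphabetical prefix, trying targets in increasing order and rejecting any under which an Accept and a Reject string meet in one state with the same remainder; add a state when all current targets are rejected. Accepting states are where Accept strings end.
a: 0a undefined. 0a->0: ok.
b: 0b undefined. 0b->0: no, ab/a meet in 0. Open state 1: 0b->1.
c: 0c undefined. 0c->0: no, ccc/cca meet in 0. 0c->1: ok.
bb: 1b undefined. 1b->0: no, bb/a meet in 0. 1b->1: no, cba/aca meet in 1 with "a" left. Open state 2: 1b->2.
bc: 1c undefined. 1c->0: no, cc/cca meet in 0. 1c->1: ok.
aca: 1a undefined. 1a->0: ok.
bba: 2a undefined. 2a->0: no, cba/cca meet in 0. 2a->1: ok.
bbb: 2b undefined. 2b->0: no, bbb/cca meet in 0. 2b->1: ok.
bbc: 2c undefined. 2c->0: no, bbc/cca meet in 0. 2c->1: ok.
All examples now run through 3 states with every (state, symbol) defined. Accept strings end in {1,2}, Reject strings end in {0}; accept={1,2}.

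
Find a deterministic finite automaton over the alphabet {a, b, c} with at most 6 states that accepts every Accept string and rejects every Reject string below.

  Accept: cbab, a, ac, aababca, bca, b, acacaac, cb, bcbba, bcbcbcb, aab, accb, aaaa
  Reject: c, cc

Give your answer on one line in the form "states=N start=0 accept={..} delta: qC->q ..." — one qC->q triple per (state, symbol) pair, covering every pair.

Fold the examples into a partial DFA from state 0: repeatedly fix the first undefined (state, symbol) met by the shortest-then-alphabetical prefix, trying targets in increasing order and rejecting any under which an Accept and a Reject string meet in one state with the same remainder; add a state when all current targets are rejected. Accepting states are where Accept strings end.
a: 0a undefined. 0a->0: no, ac/c meet in 0 with "c" left. Open state 1: 0a->1.
b: 0b undefined. 0b->0: ok.
c: 0c undefined. 0c->0: no, b/c meet in 0. 0c->1: no, a/c meet in 1. Open state 2: 0c->2.
aa: 1a undefined. 1a->0: ok.
ac: 1c undefined. 1c->0: no, acacaac/c meet in 2. 1c->1: ok.
cb: 2b undefined. 2b->0: ok.
cc: 2c undefined. 2c->0: no, b/cc meet in 0. 2c->1: no, a/cc meet in 1. 2c->2: ok.
bca: 2a undefined. 2a->0: ok.
accb: 1b undefined. 1b->0: ok.
All examples now run through 3 states with every (state, symbol) defined. Accept strings end in {0,1}, Reject strings end in {2}; accept={0,1}.

states=3 start=0 accept={0,1} delta: 0a->1 0b->0 0c->2 1a->0 1b->0 1c->1 2a->0 2b->0 2c->2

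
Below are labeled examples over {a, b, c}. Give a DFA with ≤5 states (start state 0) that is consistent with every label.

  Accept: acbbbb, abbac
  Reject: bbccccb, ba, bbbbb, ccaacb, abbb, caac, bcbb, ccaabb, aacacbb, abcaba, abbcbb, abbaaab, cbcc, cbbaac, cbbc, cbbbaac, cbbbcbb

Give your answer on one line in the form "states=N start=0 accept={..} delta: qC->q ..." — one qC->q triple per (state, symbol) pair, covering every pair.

Grow the machine one transition at a time. Run the examples from 0; the earliest place one falls off (shortest prefix, ties alphabetical) gets sent to the lowest-numbered state that keeps every Accept/Reject pair distinguishable — a pair clashes when both reach the same state with identical unread suffix — and to a fresh state only if none does.
a: 0a undefined. 0a->0: ok.
b: 0b undefined. 0b->0: ok.
c: 0c undefined. 0c->0: no, acbbbb/bbccccb meet in 0. Open state 1: 0c->1.
ca: 1a undefined. 1a->0: no, abbac/caac meet in 1. 1a->1: ok.
cb: 1b undefined. 1b->0: no, acbbbb/ba meet in 0. 1b->1: no, acbbbb/bcbb meet in 1. Open state 2: 1b->2.
cc: 1c undefined. 1c->0: ok.
cbb: 2b undefined. 2b->0: no, acbbbb/bbccccb meet in 0. 2b->1: no, acbbbb/bcbb meet in 1. 2b->2: no, acbbbb/ccaacb meet in 2. Open state 3: 2b->3.
cbc: 2c undefined. 2c->0: no, abbac/cbcc meet in 1. 2c->1: ok.
cbba: 3a undefined. 3a->0: no, abbac/cbbaac meet in 1. 3a->1: ok.
cbbb: 3b undefined. 3b->0: no, acbbbb/bbccccb meet in 0. 3b->1: no, acbbbb/ccaacb meet in 2. 3b->2: no, acbbbb/bcbb meet in 3. 3b->3: no, acbbbb/bcbb meet in 3. Open state 4: 3b->4.
cbbc: 3c undefined. 3c->0: ok.
cbbba: 4a undefined. 4a->0: no, abbac/cbbbaac meet in 1. 4a->1: ok.
cbbbc: 4c undefined. 4c->0: ok.
abcaba: 2a undefined. 2a->0: ok.
acbbbb: 4b undefined. 4b->0: no, acbbbb/bbccccb meet in 0. 4b->1: ok.
All examples now run through 5 states with every (state, symbol) defined. Accept strings end in {1}, Reject strings end in {0,2,3}; accept={1}.

states=5 start=0 accept={1} delta: 0a->0 0b->0 0c->1 1a->1 1b->2 1c->0 2a->0 2b->3 2c->1 3a->1 3b->4 3c->0 4a->1 4b->1 4c->0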